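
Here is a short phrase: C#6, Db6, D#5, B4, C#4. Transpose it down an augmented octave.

C5 Dbb5 D4 Bb3 C3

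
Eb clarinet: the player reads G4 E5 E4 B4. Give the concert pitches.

The Eb clarinet sounds a minor third above written, so transpose each written note up a minor third.
G4 to Bb4
E5 to G5
E4 to G4
B4 to D5

Bb4 G5 G4 D5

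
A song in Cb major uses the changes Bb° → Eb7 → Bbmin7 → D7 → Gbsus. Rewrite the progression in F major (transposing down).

E° A7 Emin7 G#7 Csus

Cb major down to F major is a diminished fifth; each chord root moves by that interval while the quality stays the same.
Bb°: root Bb down a diminished fifth → E, giving E°.
Eb7: root Eb down a diminished fifth → A, giving A7.
Bbmin7: root Bb down a diminished fifth → E, giving Emin7.
D7: root D down a diminished fifth → G#, giving G#7.
Gbsus: root Gb down a diminished fifth → C, giving Csus.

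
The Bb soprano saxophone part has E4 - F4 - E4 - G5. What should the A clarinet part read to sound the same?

First find concert pitch: the Bb soprano saxophone sounds a major second below written, so E4 F4 E4 G5 sounds D4 Eb4 D4 F5.
Then write for A clarinet: it sounds a minor third below written, so the part must be a minor third above concert.
D4 → F4
Eb4 → Gb4
D4 → F4
F5 → Ab5

F4 Gb4 F4 Ab5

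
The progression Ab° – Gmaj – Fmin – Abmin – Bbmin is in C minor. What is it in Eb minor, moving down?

C minor down to Eb minor is a major sixth; each chord root moves by that interval while the quality stays the same.
Ab°: root Ab down a major sixth → Cb, giving Cb°.
Gmaj: root G down a major sixth → Bb, giving Bbmaj.
Fmin: root F down a major sixth → Ab, giving Abmin.
Abmin: root Ab down a major sixth → Cb, giving Cbmin.
Bbmin: root Bb down a major sixth → Db, giving Dbmin.

Cb° Bbmaj Abmin Cbmin Dbmin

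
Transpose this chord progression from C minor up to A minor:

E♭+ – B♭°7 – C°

C+ G°7 A°

C minor up to A minor is a major sixth; each chord root moves by that interval while the quality stays the same.
E♭+: root E♭ up a major sixth → C, giving C+.
B♭°7: root B♭ up a major sixth → G, giving G°7.
C°: root C up a major sixth → A, giving A°.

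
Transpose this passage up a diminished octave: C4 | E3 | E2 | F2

Cb5 Eb4 Eb3 Fb3

C4 up a diminished octave is Cb5.
E3 up a diminished octave is Eb4.
E2 up a diminished octave is Eb3.
F2 up a diminished octave is Fb3.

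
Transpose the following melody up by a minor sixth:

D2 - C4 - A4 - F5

D2 gives Bb2
C4 gives Ab4
A4 gives F5
F5 gives Db6

Bb2 Ab4 F5 Db6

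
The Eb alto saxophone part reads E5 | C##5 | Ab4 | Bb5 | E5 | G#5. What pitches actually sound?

Written C4 on the Eb alto saxophone sounds as Eb3, a major sixth lower; apply that shift to every note.
E5 -> G4
C##5 -> E#4
Ab4 -> Cb4
Bb5 -> Db5
E5 -> G4
G#5 -> B4

G4 E#4 Cb4 Db5 G4 B4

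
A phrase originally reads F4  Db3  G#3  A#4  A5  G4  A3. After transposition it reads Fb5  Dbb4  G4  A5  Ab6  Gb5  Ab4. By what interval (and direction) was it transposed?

up a diminished octave

Take the first pair: F4 → Fb5. F to F spans 8 letter names, so the interval is some kind of octave.
F4 to Fb5 is 11 semitones, which makes it a diminished octave; the second version is higher, so the direction is up.
Checking another pair — A3 → Ab4 — gives the same interval.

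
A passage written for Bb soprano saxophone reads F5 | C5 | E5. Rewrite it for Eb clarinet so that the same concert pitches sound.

First find concert pitch: the Bb soprano saxophone sounds a major second below written, so F5 C5 E5 sounds Eb5 Bb4 D5.
Then write for Eb clarinet: it sounds a minor third above written, so the part must be a minor third below concert.
Eb5 → C5
Bb4 → G4
D5 → B4

C5 G4 B4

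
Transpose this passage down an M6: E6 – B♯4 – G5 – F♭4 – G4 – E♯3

G5 D#4 Bb4 Abb3 Bb3 G#2

E6 gives G5
B#4 gives D#4
G5 gives Bb4
Fb4 gives Abb3
G4 gives Bb3
E#3 gives G#2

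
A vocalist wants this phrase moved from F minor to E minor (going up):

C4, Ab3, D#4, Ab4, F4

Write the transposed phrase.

B4 G4 C##5 G5 E5

From F up to E is a major seventh; apply that to each pitch.
C4 -> B4
Ab3 -> G4
D#4 -> C##5
Ab4 -> G5
F4 -> E5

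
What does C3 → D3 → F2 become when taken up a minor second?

Db3 Eb3 Gb2

C3 gives Db3
D3 gives Eb3
F2 gives Gb2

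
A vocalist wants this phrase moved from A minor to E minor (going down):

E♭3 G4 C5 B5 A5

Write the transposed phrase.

Bb2 D4 G4 F#5 E5

A minor to E minor down is a perfect fourth, so every note moves down by that interval.
Eb3 → Bb2
G4 → D4
C5 → G4
B5 → F#5
A5 → E5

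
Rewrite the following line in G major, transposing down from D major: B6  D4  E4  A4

E6 G3 A3 D4

From D down to G is a perfect fifth; apply that to each pitch.
B6 becomes E6
D4 becomes G3
E4 becomes A3
A4 becomes D4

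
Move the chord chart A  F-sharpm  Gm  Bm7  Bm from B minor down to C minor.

B minor down to C minor is a major seventh; each chord root moves by that interval while the quality stays the same.
A: root A down a major seventh → Bb, giving Bb.
F-sharpm: root F-sharp down a major seventh → G, giving Gm.
Gm: root G down a major seventh → Ab, giving Abm.
Bm7: root B down a major seventh → C, giving Cm7.
Bm: root B down a major seventh → C, giving Cm.

Bb Gm Abm Cm7 Cm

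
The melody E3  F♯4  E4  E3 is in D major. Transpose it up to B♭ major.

C4 D5 C5 C4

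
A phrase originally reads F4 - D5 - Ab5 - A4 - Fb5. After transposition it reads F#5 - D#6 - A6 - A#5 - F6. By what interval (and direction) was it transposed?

Take the first pair: F4 → F#5. F to F spans 8 letter names, so the interval is some kind of octave.
F4 to F#5 is 13 semitones, which makes it an augmented octave; the second version is higher, so the direction is up.
Checking another pair — Fb5 → F6 — gives the same interval.

up an augmented octave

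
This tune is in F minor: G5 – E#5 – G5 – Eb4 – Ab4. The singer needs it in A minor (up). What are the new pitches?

B5 G##5 B5 G4 C5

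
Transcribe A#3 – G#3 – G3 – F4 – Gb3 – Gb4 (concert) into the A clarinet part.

C#4 B3 Bb3 Ab4 Bbb3 Bbb4

The A clarinet sounds a minor third below written, so the written part must be a minor third above concert — transpose each note up.
A#3 becomes C#4
G#3 becomes B3
G3 becomes Bb3
F4 becomes Ab4
Gb3 becomes Bbb3
Gb4 becomes Bbb4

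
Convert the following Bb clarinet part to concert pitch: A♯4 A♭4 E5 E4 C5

G#4 Gb4 D5 D4 Bb4

The Bb clarinet sounds a major second below written, so transpose each written note down a major second.
A#4 gives G#4
Ab4 gives Gb4
E5 gives D5
E4 gives D4
C5 gives Bb4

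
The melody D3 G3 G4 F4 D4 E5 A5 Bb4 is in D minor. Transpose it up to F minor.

F3 Bb3 Bb4 Ab4 F4 G5 C6 Db5

From D up to F is a minor third; apply that to each pitch.
D3 to F3
G3 to Bb3
G4 to Bb4
F4 to Ab4
D4 to F4
E5 to G5
A5 to C6
Bb4 to Db5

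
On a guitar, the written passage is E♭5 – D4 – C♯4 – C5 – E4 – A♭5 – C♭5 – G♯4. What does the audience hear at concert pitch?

The guitar sounds a perfect octave below written, so transpose each written note down a perfect octave.
Eb5 gives Eb4
D4 gives D3
C#4 gives C#3
C5 gives C4
E4 gives E3
Ab5 gives Ab4
Cb5 gives Cb4
G#4 gives G#3

Eb4 D3 C#3 C4 E3 Ab4 Cb4 G#3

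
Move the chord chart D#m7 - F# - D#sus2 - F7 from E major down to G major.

F#m7 A F#sus2 Ab7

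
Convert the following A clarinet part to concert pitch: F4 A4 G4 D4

The A clarinet sounds a minor third below written, so transpose each written note down a minor third.
F4 → D4
A4 → F#4
G4 → E4
D4 → B3

D4 F#4 E4 B3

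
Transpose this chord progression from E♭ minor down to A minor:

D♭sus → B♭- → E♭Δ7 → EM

E♭ minor down to A minor is a diminished fifth; each chord root moves by that interval while the quality stays the same.
D♭sus: root D♭ down a diminished fifth → G, giving Gsus.
B♭-: root B♭ down a diminished fifth → E, giving E-.
E♭Δ7: root E♭ down a diminished fifth → A, giving AΔ7.
EM: root E down a diminished fifth → A#, giving A#M.

Gsus E- AΔ7 A#M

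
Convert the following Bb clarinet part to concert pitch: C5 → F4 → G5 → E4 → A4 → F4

The Bb clarinet sounds a major second below written, so transpose each written note down a major second.
C5 to Bb4
F4 to Eb4
G5 to F5
E4 to D4
A4 to G4
F4 to Eb4

Bb4 Eb4 F5 D4 G4 Eb4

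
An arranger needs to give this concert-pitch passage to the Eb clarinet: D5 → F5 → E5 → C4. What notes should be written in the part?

Written C4 sounds as Eb4 on the Eb clarinet, so concert pitches are written a minor third down.
D5 gives B4
F5 gives D5
E5 gives C#5
C4 gives A3

B4 D5 C#5 A3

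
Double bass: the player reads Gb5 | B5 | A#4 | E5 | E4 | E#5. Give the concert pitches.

Gb4 B4 A#3 E4 E3 E#4

Written C4 on the double bass sounds as C3, a perfect octave lower; apply that shift to every note.
Gb5 -> Gb4
B5 -> B4
A#4 -> A#3
E5 -> E4
E4 -> E3
E#5 -> E#4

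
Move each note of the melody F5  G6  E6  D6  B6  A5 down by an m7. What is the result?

G4 A5 F#5 E5 C#6 B4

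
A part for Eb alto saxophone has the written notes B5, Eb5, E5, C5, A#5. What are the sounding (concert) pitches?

Written C4 on the Eb alto saxophone sounds as Eb3, a major sixth lower; apply that shift to every note.
B5 to D5
Eb5 to Gb4
E5 to G4
C5 to Eb4
A#5 to C#5

D5 Gb4 G4 Eb4 C#5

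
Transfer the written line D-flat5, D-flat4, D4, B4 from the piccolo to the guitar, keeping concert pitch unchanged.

Db7 Db6 D6 B6

First find concert pitch: the piccolo sounds a perfect octave above written, so D-flat5 D-flat4 D4 B4 sounds Db6 Db5 D5 B5.
Then write for guitar: it sounds a perfect octave below written, so the part must be a perfect octave above concert.
Db6 → Db7
Db5 → Db6
D5 → D6
B5 → B6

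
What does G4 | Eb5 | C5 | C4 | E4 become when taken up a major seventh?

G4: a seventh up reaches F, and 11 semitones makes it F#5.
A major seventh up from Eb5 gives D6.
A major seventh up from C5 gives B5.
C4 up a major seventh is B4.
A major seventh up from E4 gives D#5.

F#5 D6 B5 B4 D#5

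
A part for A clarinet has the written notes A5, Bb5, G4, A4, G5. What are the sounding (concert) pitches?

Written C4 on the A clarinet sounds as A3, a minor third lower; apply that shift to every note.
A5 -> F#5
Bb5 -> G5
G4 -> E4
A4 -> F#4
G5 -> E5

F#5 G5 E4 F#4 E5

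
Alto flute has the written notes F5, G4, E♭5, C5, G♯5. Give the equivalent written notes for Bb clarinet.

D5 E4 C5 A4 E#5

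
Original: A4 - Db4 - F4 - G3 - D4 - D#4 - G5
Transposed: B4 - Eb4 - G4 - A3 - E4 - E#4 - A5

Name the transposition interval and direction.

From A4 to B4 is 2 letter names — a second of some quality.
A4 to B4 is 2 semitones, which makes it a major second; the second version is higher, so the direction is up.
Checking another pair — G5 → A5 — gives the same interval.

up a major second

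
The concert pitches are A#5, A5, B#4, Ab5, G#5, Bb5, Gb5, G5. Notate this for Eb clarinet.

F##5 F#5 G##4 F5 E#5 G5 Eb5 E5

The Eb clarinet sounds a minor third above written, so the written part must be a minor third below concert — transpose each note down.
A#5 becomes F##5
A5 becomes F#5
B#4 becomes G##4
Ab5 becomes F5
G#5 becomes E#5
Bb5 becomes G5
Gb5 becomes Eb5
G5 becomes E5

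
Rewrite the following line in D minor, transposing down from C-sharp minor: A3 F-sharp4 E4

From C-sharp down to D is a major seventh; apply that to each pitch.
A3 becomes Bb2
F#4 becomes G3
E4 becomes F3

Bb2 G3 F3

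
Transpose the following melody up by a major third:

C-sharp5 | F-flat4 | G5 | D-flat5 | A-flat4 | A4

E#5 Ab4 B5 F5 C5 C#5

C#5: a third up reaches E, and 4 semitones makes it E#5.
A major third up from Fb4 gives Ab4.
A major third up from G5 gives B5.
Db5 up a major third is F5.
A major third up from Ab4 gives C5.
A major third up from A4 gives C#5.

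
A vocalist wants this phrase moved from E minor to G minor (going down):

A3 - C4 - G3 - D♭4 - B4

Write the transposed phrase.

C3 Eb3 Bb2 Fb3 D4

E minor to G minor down is a major sixth, so every note moves down by that interval.
A3 becomes C3
C4 becomes Eb3
G3 becomes Bb2
Db4 becomes Fb3
B4 becomes D4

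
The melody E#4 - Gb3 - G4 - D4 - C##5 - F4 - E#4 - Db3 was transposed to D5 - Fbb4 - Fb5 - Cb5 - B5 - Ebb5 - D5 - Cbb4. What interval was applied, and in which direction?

up a diminished seventh

Take the first pair: E#4 → D5. E to D spans 7 letter names, so the interval is some kind of seventh.
E#4 to D5 is 9 semitones, which makes it a diminished seventh; the second version is higher, so the direction is up.
Checking another pair — Db3 → Cbb4 — gives the same interval.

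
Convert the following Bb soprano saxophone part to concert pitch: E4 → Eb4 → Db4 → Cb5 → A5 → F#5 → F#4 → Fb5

D4 Db4 Cb4 Bbb4 G5 E5 E4 Ebb5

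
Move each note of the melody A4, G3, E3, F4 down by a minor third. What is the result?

F#4 E3 C#3 D4

A4 to F#4
G3 to E3
E3 to C#3
F4 to D4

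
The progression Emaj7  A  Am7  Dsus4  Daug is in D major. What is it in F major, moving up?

D major up to F major is a minor third; each chord root moves by that interval while the quality stays the same.
Emaj7: root E up a minor third → G, giving Gmaj7.
A: root A up a minor third → C, giving C.
Am7: root A up a minor third → C, giving Cm7.
Dsus4: root D up a minor third → F, giving Fsus4.
Daug: root D up a minor third → F, giving Faug.

Gmaj7 C Cm7 Fsus4 Faug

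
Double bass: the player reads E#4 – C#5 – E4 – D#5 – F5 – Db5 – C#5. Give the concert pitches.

E#3 C#4 E3 D#4 F4 Db4 C#4

Written C4 on the double bass sounds as C3, a perfect octave lower; apply that shift to every note.
E#4 becomes E#3
C#5 becomes C#4
E4 becomes E3
D#5 becomes D#4
F5 becomes F4
Db5 becomes Db4
C#5 becomes C#4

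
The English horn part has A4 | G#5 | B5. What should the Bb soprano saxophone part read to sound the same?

First find concert pitch: the English horn sounds a perfect fifth below written, so A4 G#5 B5 sounds D4 C#5 E5.
Then write for Bb soprano saxophone: it sounds a major second below written, so the part must be a major second above concert.
D4 → E4
C#5 → D#5
E5 → F#5

E4 D#5 F#5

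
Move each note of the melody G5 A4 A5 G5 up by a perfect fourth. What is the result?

G5 up a perfect fourth is C6.
A4: a fourth up reaches D, and 5 semitones makes it D5.
A5: a fourth up reaches D, and 5 semitones makes it D6.
G5 up a perfect fourth is C6.

C6 D5 D6 C6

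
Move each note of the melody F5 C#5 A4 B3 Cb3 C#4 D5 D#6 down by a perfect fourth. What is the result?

F5 down a perfect fourth is C5.
C#5 down a perfect fourth is G#4.
A perfect fourth down from A4 gives E4.
B3: a fourth down reaches F, and 5 semitones makes it F#3.
A perfect fourth down from Cb3 gives Gb2.
A perfect fourth down from C#4 gives G#3.
D5: a fourth down reaches A, and 5 semitones makes it A4.
D#6 down a perfect fourth is A#5.

C5 G#4 E4 F#3 Gb2 G#3 A4 A#5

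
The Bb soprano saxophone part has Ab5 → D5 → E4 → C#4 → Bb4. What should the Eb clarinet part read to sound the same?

First find concert pitch: the Bb soprano saxophone sounds a major second below written, so Ab5 D5 E4 C#4 Bb4 sounds Gb5 C5 D4 B3 Ab4.
Then write for Eb clarinet: it sounds a minor third above written, so the part must be a minor third below concert.
Gb5 → Eb5
C5 → A4
D4 → B3
B3 → G#3
Ab4 → F4

Eb5 A4 B3 G#3 F4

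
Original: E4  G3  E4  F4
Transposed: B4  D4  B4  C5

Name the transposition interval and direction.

up a perfect fifth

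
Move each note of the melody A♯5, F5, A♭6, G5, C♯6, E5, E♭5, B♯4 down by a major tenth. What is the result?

A#5 becomes F#4
F5 becomes Db4
Ab6 becomes Fb5
G5 becomes Eb4
C#6 becomes A4
E5 becomes C4
Eb5 becomes Cb4
B#4 becomes G#3

F#4 Db4 Fb5 Eb4 A4 C4 Cb4 G#3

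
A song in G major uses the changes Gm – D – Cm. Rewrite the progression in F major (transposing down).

Fm C Bbm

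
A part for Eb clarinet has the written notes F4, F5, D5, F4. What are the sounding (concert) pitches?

Ab4 Ab5 F5 Ab4

Written C4 on the Eb clarinet sounds as Eb4, a minor third higher; apply that shift to every note.
F4 -> Ab4
F5 -> Ab5
D5 -> F5
F4 -> Ab4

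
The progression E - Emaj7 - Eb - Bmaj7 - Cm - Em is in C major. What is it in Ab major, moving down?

C Cmaj7 Cb Gmaj7 Abm Cm

C major down to Ab major is a major third; each chord root moves by that interval while the quality stays the same.
E: root E down a major third → C, giving C.
Emaj7: root E down a major third → C, giving Cmaj7.
Eb: root Eb down a major third → Cb, giving Cb.
Bmaj7: root B down a major third → G, giving Gmaj7.
Cm: root C down a major third → Ab, giving Abm.
Em: root E down a major third → C, giving Cm.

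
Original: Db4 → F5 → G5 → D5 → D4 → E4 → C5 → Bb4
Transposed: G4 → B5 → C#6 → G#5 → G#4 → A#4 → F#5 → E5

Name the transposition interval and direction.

up an augmented fourth

Take the first pair: Db4 → G4. D to G spans 4 letter names, so the interval is some kind of fourth.
Db4 to G4 is 6 semitones, which makes it an augmented fourth; the second version is higher, so the direction is up.
Checking another pair — Bb4 → E5 — gives the same interval.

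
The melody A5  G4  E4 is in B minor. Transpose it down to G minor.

F5 Eb4 C4

From B down to G is a major third; apply that to each pitch.
A5 becomes F5
G4 becomes Eb4
E4 becomes C4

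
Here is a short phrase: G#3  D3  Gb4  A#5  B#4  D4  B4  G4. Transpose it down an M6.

B2 F2 Bbb3 C#5 D#4 F3 D4 Bb3

G#3 becomes B2
D3 becomes F2
Gb4 becomes Bbb3
A#5 becomes C#5
B#4 becomes D#4
D4 becomes F3
B4 becomes D4
G4 becomes Bb3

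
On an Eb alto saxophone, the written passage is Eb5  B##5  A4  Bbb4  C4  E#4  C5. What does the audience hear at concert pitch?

Gb4 D##5 C4 Dbb4 Eb3 G#3 Eb4

The Eb alto saxophone sounds a major sixth below written, so transpose each written note down a major sixth.
Eb5 becomes Gb4
B##5 becomes D##5
A4 becomes C4
Bbb4 becomes Dbb4
C4 becomes Eb3
E#4 becomes G#3
C5 becomes Eb4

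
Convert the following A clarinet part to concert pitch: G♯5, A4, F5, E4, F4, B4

E#5 F#4 D5 C#4 D4 G#4

Written C4 on the A clarinet sounds as A3, a minor third lower; apply that shift to every note.
G#5 gives E#5
A4 gives F#4
F5 gives D5
E4 gives C#4
F4 gives D4
B4 gives G#4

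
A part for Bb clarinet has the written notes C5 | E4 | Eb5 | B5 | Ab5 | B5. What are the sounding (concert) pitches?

Bb4 D4 Db5 A5 Gb5 A5

Written C4 on the Bb clarinet sounds as Bb3, a major second lower; apply that shift to every note.
C5 becomes Bb4
E4 becomes D4
Eb5 becomes Db5
B5 becomes A5
Ab5 becomes Gb5
B5 becomes A5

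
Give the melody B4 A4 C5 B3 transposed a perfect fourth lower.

F#4 E4 G4 F#3

B4 → F#4
A4 → E4
C5 → G4
B3 → F#3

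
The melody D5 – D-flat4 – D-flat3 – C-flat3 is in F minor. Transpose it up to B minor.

G#5 G4 G3 F3

From F up to B is an augmented fourth; apply that to each pitch.
D5 -> G#5
Db4 -> G4
Db3 -> G3
Cb3 -> F3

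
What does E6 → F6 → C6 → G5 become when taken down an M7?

F5 Gb5 Db5 Ab4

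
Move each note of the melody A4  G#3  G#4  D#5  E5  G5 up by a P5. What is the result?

A4: a fifth up reaches E, and 7 semitones makes it E5.
G#3 up a perfect fifth is D#4.
A perfect fifth up from G#4 gives D#5.
A perfect fifth up from D#5 gives A#5.
E5: a fifth up reaches B, and 7 semitones makes it B5.
A perfect fifth up from G5 gives D6.

E5 D#4 D#5 A#5 B5 D6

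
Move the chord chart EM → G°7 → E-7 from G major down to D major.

BM D°7 B-7

G major down to D major is a perfect fourth; each chord root moves by that interval while the quality stays the same.
EM: root E down a perfect fourth → B, giving BM.
G°7: root G down a perfect fourth → D, giving D°7.
E-7: root E down a perfect fourth → B, giving B-7.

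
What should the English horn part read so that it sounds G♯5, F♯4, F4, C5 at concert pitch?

D#6 C#5 C5 G5

The English horn sounds a perfect fifth below written, so the written part must be a perfect fifth above concert — transpose each note up.
G#5 to D#6
F#4 to C#5
F4 to C5
C5 to G5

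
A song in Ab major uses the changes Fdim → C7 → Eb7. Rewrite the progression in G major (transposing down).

Edim B7 D7

Ab major down to G major is a minor second; each chord root moves by that interval while the quality stays the same.
Fdim: root F down a minor second → E, giving Edim.
C7: root C down a minor second → B, giving B7.
Eb7: root Eb down a minor second → D, giving D7.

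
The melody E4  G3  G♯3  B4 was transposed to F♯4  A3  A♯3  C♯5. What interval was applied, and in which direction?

up a major second

Take the first pair: E4 → F#4. E to F spans 2 letter names, so the interval is some kind of second.
E4 to F#4 is 2 semitones, which makes it a major second; the second version is higher, so the direction is up.
Checking another pair — B4 → C#5 — gives the same interval.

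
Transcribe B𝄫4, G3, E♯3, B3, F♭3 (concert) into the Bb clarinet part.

Written C4 sounds as Bb3 on the Bb clarinet, so concert pitches are written a major second up.
Bbb4 becomes Cb5
G3 becomes A3
E#3 becomes F##3
B3 becomes C#4
Fb3 becomes Gb3

Cb5 A3 F##3 C#4 Gb3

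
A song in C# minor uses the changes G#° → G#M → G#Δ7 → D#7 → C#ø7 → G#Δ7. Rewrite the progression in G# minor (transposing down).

C# minor down to G# minor is a perfect fourth; each chord root moves by that interval while the quality stays the same.
G#°: root G# down a perfect fourth → D#, giving D#°.
G#M: root G# down a perfect fourth → D#, giving D#M.
G#Δ7: root G# down a perfect fourth → D#, giving D#Δ7.
D#7: root D# down a perfect fourth → A#, giving A#7.
C#ø7: root C# down a perfect fourth → G#, giving G#ø7.
G#Δ7: root G# down a perfect fourth → D#, giving D#Δ7.

D#° D#M D#Δ7 A#7 G#ø7 D#Δ7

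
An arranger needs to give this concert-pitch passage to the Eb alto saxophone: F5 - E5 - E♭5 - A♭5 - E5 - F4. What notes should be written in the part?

Written C4 sounds as Eb3 on the Eb alto saxophone, so concert pitches are written a major sixth up.
F5 to D6
E5 to C#6
Eb5 to C6
Ab5 to F6
E5 to C#6
F4 to D5

D6 C#6 C6 F6 C#6 D5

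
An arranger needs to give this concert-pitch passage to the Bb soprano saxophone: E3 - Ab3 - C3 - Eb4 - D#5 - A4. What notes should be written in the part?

Written C4 sounds as Bb3 on the Bb soprano saxophone, so concert pitches are written a major second up.
E3 → F#3
Ab3 → Bb3
C3 → D3
Eb4 → F4
D#5 → E#5
A4 → B4

F#3 Bb3 D3 F4 E#5 B4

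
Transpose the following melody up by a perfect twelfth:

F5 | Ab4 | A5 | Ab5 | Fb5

F5: a twelfth up reaches C, and 19 semitones makes it C7.
Ab4 up a perfect twelfth is Eb6.
A perfect twelfth up from A5 gives E7.
Ab5: a twelfth up reaches E, and 19 semitones makes it Eb7.
A perfect twelfth up from Fb5 gives Cb7.

C7 Eb6 E7 Eb7 Cb7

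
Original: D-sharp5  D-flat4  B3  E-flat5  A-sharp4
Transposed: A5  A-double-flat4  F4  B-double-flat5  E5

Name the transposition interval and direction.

From D#5 to A5 is 5 letter names — a fifth of some quality.
D#5 to A5 is 6 semitones, which makes it a diminished fifth; the second version is higher, so the direction is up.
Checking another pair — A#4 → E5 — gives the same interval.

up a diminished fifth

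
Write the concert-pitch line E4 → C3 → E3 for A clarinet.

G4 Eb3 G3

The A clarinet sounds a minor third below written, so the written part must be a minor third above concert — transpose each note up.
E4 to G4
C3 to Eb3
E3 to G3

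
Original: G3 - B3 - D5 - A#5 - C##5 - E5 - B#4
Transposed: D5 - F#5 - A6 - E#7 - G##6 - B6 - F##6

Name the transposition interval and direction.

up a perfect twelfth

Take the first pair: G3 → D5. G to D spans 12 letter names, so the interval is some kind of twelfth.
G3 to D5 is 19 semitones, which makes it a perfect twelfth; the second version is higher, so the direction is up.
Checking another pair — B#4 → F##6 — gives the same interval.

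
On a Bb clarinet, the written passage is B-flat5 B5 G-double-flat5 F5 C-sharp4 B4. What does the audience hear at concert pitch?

Written C4 on the Bb clarinet sounds as Bb3, a major second lower; apply that shift to every note.
Bb5 becomes Ab5
B5 becomes A5
Gbb5 becomes Fbb5
F5 becomes Eb5
C#4 becomes B3
B4 becomes A4

Ab5 A5 Fbb5 Eb5 B3 A4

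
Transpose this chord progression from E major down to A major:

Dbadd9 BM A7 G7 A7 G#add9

E major down to A major is a perfect fifth; each chord root moves by that interval while the quality stays the same.
Dbadd9: root Db down a perfect fifth → Gb, giving Gbadd9.
BM: root B down a perfect fifth → E, giving EM.
A7: root A down a perfect fifth → D, giving D7.
G7: root G down a perfect fifth → C, giving C7.
A7: root A down a perfect fifth → D, giving D7.
G#add9: root G# down a perfect fifth → C#, giving C#add9.

Gbadd9 EM D7 C7 D7 C#add9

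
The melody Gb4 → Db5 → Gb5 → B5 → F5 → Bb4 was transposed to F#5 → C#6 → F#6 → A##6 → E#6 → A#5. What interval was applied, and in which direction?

up an augmented seventh

Take the first pair: Gb4 → F#5. G to F spans 7 letter names, so the interval is some kind of seventh.
Gb4 to F#5 is 12 semitones, which makes it an augmented seventh; the second version is higher, so the direction is up.
Checking another pair — Bb4 → A#5 — gives the same interval.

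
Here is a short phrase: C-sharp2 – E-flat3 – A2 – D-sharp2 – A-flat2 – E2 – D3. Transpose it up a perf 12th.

G#3 Bb4 E4 A#3 Eb4 B3 A4

C#2 gives G#3
Eb3 gives Bb4
A2 gives E4
D#2 gives A#3
Ab2 gives Eb4
E2 gives B3
D3 gives A4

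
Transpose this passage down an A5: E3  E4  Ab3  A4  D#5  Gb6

E3 down an augmented fifth is Ab2.
An augmented fifth down from E4 gives Ab3.
An augmented fifth down from Ab3 gives Dbb3.
A4 down an augmented fifth is Db4.
An augmented fifth down from D#5 gives G4.
Gb6: a fifth down reaches C, and 8 semitones makes it Cbb6.

Ab2 Ab3 Dbb3 Db4 G4 Cbb6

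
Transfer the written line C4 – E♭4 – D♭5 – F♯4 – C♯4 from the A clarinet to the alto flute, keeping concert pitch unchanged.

First find concert pitch: the A clarinet sounds a minor third below written, so C4 E♭4 D♭5 F♯4 C♯4 sounds A3 C4 Bb4 D#4 A#3.
Then write for alto flute: it sounds a perfect fourth below written, so the part must be a perfect fourth above concert.
A3 → D4
C4 → F4
Bb4 → Eb5
D#4 → G#4
A#3 → D#4

D4 F4 Eb5 G#4 D#4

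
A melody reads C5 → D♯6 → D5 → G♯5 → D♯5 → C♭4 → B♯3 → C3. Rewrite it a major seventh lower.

A major seventh down from C5 gives Db4.
D#6 down a major seventh is E5.
A major seventh down from D5 gives Eb4.
G#5: a seventh down reaches A, and 11 semitones makes it A4.
D#5: a seventh down reaches E, and 11 semitones makes it E4.
Cb4: a seventh down reaches D, and 11 semitones makes it Dbb3.
A major seventh down from B#3 gives C#3.
A major seventh down from C3 gives Db2.

Db4 E5 Eb4 A4 E4 Dbb3 C#3 Db2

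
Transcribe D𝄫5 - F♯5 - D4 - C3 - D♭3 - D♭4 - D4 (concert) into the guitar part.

The guitar sounds a perfect octave below written, so the written part must be a perfect octave above concert — transpose each note up.
Dbb5 -> Dbb6
F#5 -> F#6
D4 -> D5
C3 -> C4
Db3 -> Db4
Db4 -> Db5
D4 -> D5

Dbb6 F#6 D5 C4 Db4 Db5 D5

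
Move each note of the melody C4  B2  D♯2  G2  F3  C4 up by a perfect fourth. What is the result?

F4 E3 G#2 C3 Bb3 F4

C4 -> F4
B2 -> E3
D#2 -> G#2
G2 -> C3
F3 -> Bb3
C4 -> F4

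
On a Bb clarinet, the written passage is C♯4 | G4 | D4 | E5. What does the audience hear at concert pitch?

The Bb clarinet sounds a major second below written, so transpose each written note down a major second.
C#4 -> B3
G4 -> F4
D4 -> C4
E5 -> D5

B3 F4 C4 D5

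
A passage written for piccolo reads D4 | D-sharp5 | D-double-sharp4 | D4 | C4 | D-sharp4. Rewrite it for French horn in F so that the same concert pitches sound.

A5 A#6 A##5 A5 G5 A#5

First find concert pitch: the piccolo sounds a perfect octave above written, so D4 D-sharp5 D-double-sharp4 D4 C4 D-sharp4 sounds D5 D#6 D##5 D5 C5 D#5.
Then write for French horn in F: it sounds a perfect fifth below written, so the part must be a perfect fifth above concert.
D5 → A5
D#6 → A#6
D##5 → A##5
D5 → A5
C5 → G5
D#5 → A#5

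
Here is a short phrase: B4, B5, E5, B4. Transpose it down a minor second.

A#4 A#5 D#5 A#4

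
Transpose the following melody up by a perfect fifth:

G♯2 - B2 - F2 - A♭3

D#3 F#3 C3 Eb4

G#2 -> D#3
B2 -> F#3
F2 -> C3
Ab3 -> Eb4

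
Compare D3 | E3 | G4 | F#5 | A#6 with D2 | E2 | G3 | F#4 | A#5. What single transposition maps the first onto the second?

down a perfect octave

From D3 to D2 is 8 letter names — an octave of some quality.
D2 to D3 is 12 semitones, which makes it a perfect octave; the second version is lower, so the direction is down.
Checking another pair — A#6 → A#5 — gives the same interval.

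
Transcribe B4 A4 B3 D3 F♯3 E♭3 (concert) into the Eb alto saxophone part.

Written C4 sounds as Eb3 on the Eb alto saxophone, so concert pitches are written a major sixth up.
B4 gives G#5
A4 gives F#5
B3 gives G#4
D3 gives B3
F#3 gives D#4
Eb3 gives C4

G#5 F#5 G#4 B3 D#4 C4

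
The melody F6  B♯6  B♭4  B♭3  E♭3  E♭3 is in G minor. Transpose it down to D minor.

G minor to D minor down is a perfect fourth, so every note moves down by that interval.
F6 -> C6
B#6 -> F##6
Bb4 -> F4
Bb3 -> F3
Eb3 -> Bb2
Eb3 -> Bb2

C6 F##6 F4 F3 Bb2 Bb2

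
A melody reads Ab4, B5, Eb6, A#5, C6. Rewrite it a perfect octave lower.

Ab4 becomes Ab3
B5 becomes B4
Eb6 becomes Eb5
A#5 becomes A#4
C6 becomes C5

Ab3 B4 Eb5 A#4 C5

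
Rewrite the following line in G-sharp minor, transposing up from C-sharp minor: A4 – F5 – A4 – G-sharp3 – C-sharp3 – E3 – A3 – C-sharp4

From C-sharp up to G-sharp is a perfect fifth; apply that to each pitch.
A4 becomes E5
F5 becomes C6
A4 becomes E5
G#3 becomes D#4
C#3 becomes G#3
E3 becomes B3
A3 becomes E4
C#4 becomes G#4

E5 C6 E5 D#4 G#3 B3 E4 G#4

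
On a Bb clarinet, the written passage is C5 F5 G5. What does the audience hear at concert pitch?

Bb4 Eb5 F5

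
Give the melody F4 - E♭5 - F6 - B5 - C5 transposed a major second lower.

F4 down a major second is Eb4.
A major second down from Eb5 gives Db5.
F6 down a major second is Eb6.
B5: a second down reaches A, and 2 semitones makes it A5.
C5 down a major second is Bb4.

Eb4 Db5 Eb6 A5 Bb4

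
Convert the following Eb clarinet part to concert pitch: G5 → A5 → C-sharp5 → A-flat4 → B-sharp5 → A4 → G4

Bb5 C6 E5 Cb5 D#6 C5 Bb4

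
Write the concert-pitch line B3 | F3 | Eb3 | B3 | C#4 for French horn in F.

The French horn in F sounds a perfect fifth below written, so the written part must be a perfect fifth above concert — transpose each note up.
B3 to F#4
F3 to C4
Eb3 to Bb3
B3 to F#4
C#4 to G#4

F#4 C4 Bb3 F#4 G#4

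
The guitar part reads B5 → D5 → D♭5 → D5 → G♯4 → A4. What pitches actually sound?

B4 D4 Db4 D4 G#3 A3

Written C4 on the guitar sounds as C3, a perfect octave lower; apply that shift to every note.
B5 becomes B4
D5 becomes D4
Db5 becomes Db4
D5 becomes D4
G#4 becomes G#3
A4 becomes A3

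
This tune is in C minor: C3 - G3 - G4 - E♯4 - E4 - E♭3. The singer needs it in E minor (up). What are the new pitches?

E3 B3 B4 G##4 G#4 G3

From C up to E is a major third; apply that to each pitch.
C3 -> E3
G3 -> B3
G4 -> B4
E#4 -> G##4
E4 -> G#4
Eb3 -> G3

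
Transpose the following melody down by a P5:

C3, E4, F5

F2 A3 Bb4

C3 becomes F2
E4 becomes A3
F5 becomes Bb4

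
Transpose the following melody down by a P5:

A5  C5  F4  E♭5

D5 F4 Bb3 Ab4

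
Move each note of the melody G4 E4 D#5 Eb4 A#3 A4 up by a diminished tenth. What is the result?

G4 to Bbb5
E4 to Gb5
D#5 to F6
Eb4 to Gbb5
A#3 to C5
A4 to Cb6

Bbb5 Gb5 F6 Gbb5 C5 Cb6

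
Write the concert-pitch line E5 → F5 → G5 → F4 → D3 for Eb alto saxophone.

C#6 D6 E6 D5 B3

Written C4 sounds as Eb3 on the Eb alto saxophone, so concert pitches are written a major sixth up.
E5 becomes C#6
F5 becomes D6
G5 becomes E6
F4 becomes D5
D3 becomes B3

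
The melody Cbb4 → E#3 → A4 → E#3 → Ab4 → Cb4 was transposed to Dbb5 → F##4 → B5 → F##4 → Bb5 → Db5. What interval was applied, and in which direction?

up a major ninth

From Cbb4 to Dbb5 is 9 letter names — a ninth of some quality.
Cbb4 to Dbb5 is 14 semitones, which makes it a major ninth; the second version is higher, so the direction is up.
Checking another pair — Cb4 → Db5 — gives the same interval.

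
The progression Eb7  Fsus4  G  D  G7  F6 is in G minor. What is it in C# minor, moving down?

A7 Bsus4 C# G# C#7 B6

G minor down to C# minor is a diminished fifth; each chord root moves by that interval while the quality stays the same.
Eb7: root Eb down a diminished fifth → A, giving A7.
Fsus4: root F down a diminished fifth → B, giving Bsus4.
G: root G down a diminished fifth → C#, giving C#.
D: root D down a diminished fifth → G#, giving G#.
G7: root G down a diminished fifth → C#, giving C#7.
F6: root F down a diminished fifth → B, giving B6.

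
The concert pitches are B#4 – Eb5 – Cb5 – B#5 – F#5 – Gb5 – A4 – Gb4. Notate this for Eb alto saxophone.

Written C4 sounds as Eb3 on the Eb alto saxophone, so concert pitches are written a major sixth up.
B#4 gives G##5
Eb5 gives C6
Cb5 gives Ab5
B#5 gives G##6
F#5 gives D#6
Gb5 gives Eb6
A4 gives F#5
Gb4 gives Eb5

G##5 C6 Ab5 G##6 D#6 Eb6 F#5 Eb5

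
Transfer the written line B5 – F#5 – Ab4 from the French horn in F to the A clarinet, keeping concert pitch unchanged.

G5 D5 Fb4

First find concert pitch: the French horn in F sounds a perfect fifth below written, so B5 F#5 Ab4 sounds E5 B4 Db4.
Then write for A clarinet: it sounds a minor third below written, so the part must be a minor third above concert.
E5 → G5
B4 → D5
Db4 → Fb4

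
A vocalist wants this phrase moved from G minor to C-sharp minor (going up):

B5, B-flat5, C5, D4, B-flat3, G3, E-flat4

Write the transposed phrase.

E#6 E6 F#5 G#4 E4 C#4 A4

G minor to C-sharp minor up is an augmented fourth, so every note moves up by that interval.
B5 gives E#6
Bb5 gives E6
C5 gives F#5
D4 gives G#4
Bb3 gives E4
G3 gives C#4
Eb4 gives A4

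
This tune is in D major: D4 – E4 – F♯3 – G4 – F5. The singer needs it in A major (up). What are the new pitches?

From D up to A is a perfect fifth; apply that to each pitch.
D4 → A4
E4 → B4
F#3 → C#4
G4 → D5
F5 → C6

A4 B4 C#4 D5 C6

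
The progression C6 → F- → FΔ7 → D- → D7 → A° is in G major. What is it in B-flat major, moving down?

G major down to B-flat major is a major sixth; each chord root moves by that interval while the quality stays the same.
C6: root C down a major sixth → Eb, giving Eb6.
F-: root F down a major sixth → Ab, giving Ab-.
FΔ7: root F down a major sixth → Ab, giving AbΔ7.
D-: root D down a major sixth → F, giving F-.
D7: root D down a major sixth → F, giving F7.
A°: root A down a major sixth → C, giving C°.

Eb6 Ab- AbΔ7 F- F7 C°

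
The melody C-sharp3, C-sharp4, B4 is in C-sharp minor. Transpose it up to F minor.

F3 F4 Eb5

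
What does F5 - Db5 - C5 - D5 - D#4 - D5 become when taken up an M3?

A5 F5 E5 F#5 F##4 F#5

F5 -> A5
Db5 -> F5
C5 -> E5
D5 -> F#5
D#4 -> F##4
D5 -> F#5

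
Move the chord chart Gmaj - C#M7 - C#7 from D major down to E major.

Amaj D#M7 D#7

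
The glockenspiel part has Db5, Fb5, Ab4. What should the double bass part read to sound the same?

First find concert pitch: the glockenspiel sounds a perfect fifteenth above written, so Db5 Fb5 Ab4 sounds Db7 Fb7 Ab6.
Then write for double bass: it sounds a perfect octave below written, so the part must be a perfect octave above concert.
Db7 → Db8
Fb7 → Fb8
Ab6 → Ab7

Db8 Fb8 Ab7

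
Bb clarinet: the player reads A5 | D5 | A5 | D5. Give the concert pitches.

G5 C5 G5 C5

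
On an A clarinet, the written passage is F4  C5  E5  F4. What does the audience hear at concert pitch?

D4 A4 C#5 D4

The A clarinet sounds a minor third below written, so transpose each written note down a minor third.
F4 becomes D4
C5 becomes A4
E5 becomes C#5
F4 becomes D4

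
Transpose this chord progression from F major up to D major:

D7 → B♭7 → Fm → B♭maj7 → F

F major up to D major is a major sixth; each chord root moves by that interval while the quality stays the same.
D7: root D up a major sixth → B, giving B7.
B♭7: root B♭ up a major sixth → G, giving G7.
Fm: root F up a major sixth → D, giving Dm.
B♭maj7: root B♭ up a major sixth → G, giving Gmaj7.
F: root F up a major sixth → D, giving D.

B7 G7 Dm Gmaj7 D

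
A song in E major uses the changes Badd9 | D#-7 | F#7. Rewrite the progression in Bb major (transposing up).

E major up to Bb major is a diminished fifth; each chord root moves by that interval while the quality stays the same.
Badd9: root B up a diminished fifth → F, giving Fadd9.
D#-7: root D# up a diminished fifth → A, giving A-7.
F#7: root F# up a diminished fifth → C, giving C7.

Fadd9 A-7 C7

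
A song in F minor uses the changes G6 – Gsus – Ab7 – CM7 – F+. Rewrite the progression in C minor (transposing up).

D6 Dsus Eb7 GM7 C+

F minor up to C minor is a perfect fifth; each chord root moves by that interval while the quality stays the same.
G6: root G up a perfect fifth → D, giving D6.
Gsus: root G up a perfect fifth → D, giving Dsus.
Ab7: root Ab up a perfect fifth → Eb, giving Eb7.
CM7: root C up a perfect fifth → G, giving GM7.
F+: root F up a perfect fifth → C, giving C+.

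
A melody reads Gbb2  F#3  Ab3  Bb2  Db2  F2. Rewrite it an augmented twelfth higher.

Gbb2 gives Db4
F#3 gives C##5
Ab3 gives E5
Bb2 gives F#4
Db2 gives A3
F2 gives C#4

Db4 C##5 E5 F#4 A3 C#4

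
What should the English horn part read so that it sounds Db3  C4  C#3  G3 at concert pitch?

Ab3 G4 G#3 D4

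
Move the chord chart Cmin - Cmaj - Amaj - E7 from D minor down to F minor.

D minor down to F minor is a major sixth; each chord root moves by that interval while the quality stays the same.
Cmin: root C down a major sixth → Eb, giving Ebmin.
Cmaj: root C down a major sixth → Eb, giving Ebmaj.
Amaj: root A down a major sixth → C, giving Cmaj.
E7: root E down a major sixth → G, giving G7.

Ebmin Ebmaj Cmaj G7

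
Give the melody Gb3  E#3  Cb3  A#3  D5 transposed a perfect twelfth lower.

Cb2 A#1 Fb1 D#2 G3

Gb3 gives Cb2
E#3 gives A#1
Cb3 gives Fb1
A#3 gives D#2
D5 gives G3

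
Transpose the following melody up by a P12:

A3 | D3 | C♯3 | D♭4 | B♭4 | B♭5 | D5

E5 A4 G#4 Ab5 F6 F7 A6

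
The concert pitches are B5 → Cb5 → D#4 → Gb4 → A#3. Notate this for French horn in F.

F#6 Gb5 A#4 Db5 E#4

Written C4 sounds as F3 on the French horn in F, so concert pitches are written a perfect fifth up.
B5 to F#6
Cb5 to Gb5
D#4 to A#4
Gb4 to Db5
A#3 to E#4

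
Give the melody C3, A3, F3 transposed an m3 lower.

C3 -> A2
A3 -> F#3
F3 -> D3

A2 F#3 D3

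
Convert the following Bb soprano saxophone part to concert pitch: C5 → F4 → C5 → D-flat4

Bb4 Eb4 Bb4 Cb4

Written C4 on the Bb soprano saxophone sounds as Bb3, a major second lower; apply that shift to every note.
C5 to Bb4
F4 to Eb4
C5 to Bb4
Db4 to Cb4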